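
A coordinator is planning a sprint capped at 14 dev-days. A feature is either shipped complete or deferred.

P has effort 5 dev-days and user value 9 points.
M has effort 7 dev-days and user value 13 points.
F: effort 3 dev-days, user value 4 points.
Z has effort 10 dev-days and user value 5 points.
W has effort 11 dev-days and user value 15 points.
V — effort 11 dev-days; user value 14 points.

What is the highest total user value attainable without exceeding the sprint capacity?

Allowing fractional choices, the relaxed optimum would be about 24.7, but features are indivisible.
F + V: effort 3 + 11 = 14 ≤ 14, user value 4 + 14 = 18.
F + W: effort 3 + 11 = 14 ≤ 14, user value 4 + 15 = 19.
P + M: effort 5 + 7 = 12 ≤ 14, user value 9 + 13 = 22.
Best is P and M with total user value 22.

22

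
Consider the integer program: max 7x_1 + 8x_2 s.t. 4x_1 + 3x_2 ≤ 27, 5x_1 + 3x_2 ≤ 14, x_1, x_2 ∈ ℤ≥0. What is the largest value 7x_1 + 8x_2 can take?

32

The continuous relaxation peaks at (0, 4.67) with value 37.33; rounding to a feasible lattice point costs some objective.
(x_1,x_2)=(0,4): 4·0+3·4=12≤27, 5·0+3·4=12≤14, objective 32.
(x_1,x_2)=(1,3): 4·1+3·3=13≤27, 5·1+3·3=14≤14, objective 31.
(x_1,x_2)=(0,3): 4·0+3·3=9≤27, 5·0+3·3=9≤14, objective 24.
No feasible integer point exceeds 32.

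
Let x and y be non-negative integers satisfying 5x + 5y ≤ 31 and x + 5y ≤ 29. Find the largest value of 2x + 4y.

22

The continuous relaxation peaks at (0.5, 5.7) with value 23.80; rounding to a feasible lattice point costs some objective.
(x,y)=(1,5): 5·1+5·5=30≤31, 1·1+5·5=26≤29, objective 22.
(x,y)=(2,4): 5·2+5·4=30≤31, 1·2+5·4=22≤29, objective 20.
(x,y)=(0,5): 5·0+5·5=25≤31, 1·0+5·5=25≤29, objective 20.
Maximum is 22 at (x,y)=(1,5).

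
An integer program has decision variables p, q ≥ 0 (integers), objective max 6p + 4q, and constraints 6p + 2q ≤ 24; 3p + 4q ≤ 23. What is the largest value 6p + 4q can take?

30

(p,q)=(3,3): 6·3+2·3=24≤24, 3·3+4·3=21≤23, objective 30.
(p,q)=(2,4): 6·2+2·4=20≤24, 3·2+4·4=22≤23, objective 28.
(p,q)=(3,2): 6·3+2·2=22≤24, 3·3+4·2=17≤23, objective 26.
No feasible integer point exceeds 30.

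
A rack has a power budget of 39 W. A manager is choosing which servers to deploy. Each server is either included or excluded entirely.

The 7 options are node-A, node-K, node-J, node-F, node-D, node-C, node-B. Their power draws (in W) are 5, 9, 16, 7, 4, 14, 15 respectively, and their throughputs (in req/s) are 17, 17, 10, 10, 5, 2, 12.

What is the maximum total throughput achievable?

Take node-A, node-K, node-F, and node-B: power draw 5 + 9 + 7 + 15 = 36 ≤ 39, throughput 17 + 17 + 10 + 12 = 56.
No other feasible combination does better.

56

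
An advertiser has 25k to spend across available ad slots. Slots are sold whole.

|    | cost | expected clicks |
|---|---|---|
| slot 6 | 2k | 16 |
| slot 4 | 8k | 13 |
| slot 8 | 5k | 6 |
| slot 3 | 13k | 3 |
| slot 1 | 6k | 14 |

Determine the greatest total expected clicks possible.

Take slot 6, slot 4, slot 8, and slot 1: cost 2 + 8 + 5 + 6 = 21 ≤ 25, expected clicks 16 + 13 + 6 + 14 = 49.
No other feasible combination does better.

49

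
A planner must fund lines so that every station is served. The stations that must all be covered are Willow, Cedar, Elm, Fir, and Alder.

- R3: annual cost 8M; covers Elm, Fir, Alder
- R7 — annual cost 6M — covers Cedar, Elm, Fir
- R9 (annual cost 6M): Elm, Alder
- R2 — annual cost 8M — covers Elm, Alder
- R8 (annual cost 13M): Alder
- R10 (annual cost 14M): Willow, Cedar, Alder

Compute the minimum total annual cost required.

The greedy cost-per-new-station heuristic would pick R7, R9, and R10 for 26, but a cheaper cover exists.
Choose R7 and R10: together they cover Willow, Cedar, Elm, Fir, Alder — every station.
Total annual cost: 6 + 14 = 20.
No cover costs less than 20.

20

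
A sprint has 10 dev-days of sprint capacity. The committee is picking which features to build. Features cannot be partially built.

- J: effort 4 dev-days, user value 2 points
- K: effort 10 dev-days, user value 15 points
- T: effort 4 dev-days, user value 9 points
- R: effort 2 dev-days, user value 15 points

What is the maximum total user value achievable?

26

This is an integer program with binary decision variables.
Take J, T, and R: effort 4 + 4 + 2 = 10 ≤ 10, user value 2 + 9 + 15 = 26.
No other feasible combination does better.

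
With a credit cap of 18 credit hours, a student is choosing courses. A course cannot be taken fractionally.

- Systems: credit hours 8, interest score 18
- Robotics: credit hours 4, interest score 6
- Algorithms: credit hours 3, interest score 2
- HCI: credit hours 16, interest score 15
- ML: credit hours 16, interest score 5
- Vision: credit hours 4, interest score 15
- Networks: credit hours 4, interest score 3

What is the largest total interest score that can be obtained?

Systems + Vision + Networks: credit hours 8 + 4 + 4 = 16 ≤ 18, interest score 18 + 15 + 3 = 36.
Systems + Robotics + Vision: credit hours 8 + 4 + 4 = 16 ≤ 18, interest score 18 + 6 + 15 = 39.
Systems + Algorithms + Vision: credit hours 8 + 3 + 4 = 15 ≤ 18, interest score 18 + 2 + 15 = 35.
Best is Systems, Robotics, and Vision with total interest score 39.

39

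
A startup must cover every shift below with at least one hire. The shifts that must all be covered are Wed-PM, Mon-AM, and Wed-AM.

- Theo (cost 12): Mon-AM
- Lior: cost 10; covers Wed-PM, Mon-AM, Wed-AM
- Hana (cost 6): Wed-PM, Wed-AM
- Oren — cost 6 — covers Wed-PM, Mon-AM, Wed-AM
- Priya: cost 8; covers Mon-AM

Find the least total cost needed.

6

This is an integer covering problem.
Oren alone covers Wed-PM, Mon-AM, Wed-AM — every shift.
Total cost: 6.
No cover costs less than 6.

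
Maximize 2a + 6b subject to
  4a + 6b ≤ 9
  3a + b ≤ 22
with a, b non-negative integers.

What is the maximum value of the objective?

The continuous relaxation peaks at (0, 1.5) with value 9.00; rounding to a feasible lattice point costs some objective.
(a,b)=(0,1): 4·0+6·1=6≤9, 3·0+1·1=1≤22, objective 6.
(a,b)=(1,0): 4·1+6·0=4≤9, 3·1+1·0=3≤22, objective 2.
(a,b)=(0,0): 4·0+6·0=0≤9, 3·0+1·0=0≤22, objective 0.
Maximum is 6 at (a,b)=(0,1).

6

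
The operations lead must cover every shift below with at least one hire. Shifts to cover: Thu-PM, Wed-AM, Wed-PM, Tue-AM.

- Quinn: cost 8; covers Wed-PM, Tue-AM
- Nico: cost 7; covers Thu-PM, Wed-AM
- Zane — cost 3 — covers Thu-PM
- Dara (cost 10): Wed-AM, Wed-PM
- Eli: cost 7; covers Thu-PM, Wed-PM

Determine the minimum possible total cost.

The greedy cost-per-new-shift heuristic would pick Zane, Quinn, and Nico for 18, but a cheaper cover exists.
Choose Quinn and Nico: together they cover Thu-PM, Wed-AM, Wed-PM, Tue-AM — every shift.
Total cost: 8 + 7 = 15.
No cover costs less than 15.

15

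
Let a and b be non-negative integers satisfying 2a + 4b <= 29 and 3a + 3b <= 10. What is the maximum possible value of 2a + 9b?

27

(a,b)=(0,3): 2·0+4·3=12≤29, 3·0+3·3=9≤10, objective 27.
(a,b)=(1,2): 2·1+4·2=10≤29, 3·1+3·2=9≤10, objective 20.
(a,b)=(0,2): 2·0+4·2=8≤29, 3·0+3·2=6≤10, objective 18.
The best lattice point is (0,3), giving 27.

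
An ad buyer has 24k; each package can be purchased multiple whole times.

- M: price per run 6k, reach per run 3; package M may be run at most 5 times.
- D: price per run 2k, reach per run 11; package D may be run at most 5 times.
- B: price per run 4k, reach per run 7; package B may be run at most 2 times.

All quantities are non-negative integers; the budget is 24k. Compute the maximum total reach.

D has the best ratio (11/2); taking only D gives at most 5×11 = 55 (stopped by the supply cap of 5).
Mixing does better — 1×M, 5×D, and 2×B: price 24 ≤ 24, reach 1·3 + 5·11 + 2·7 = 72.

72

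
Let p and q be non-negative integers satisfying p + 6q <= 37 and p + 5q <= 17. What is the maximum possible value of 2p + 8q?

34

(p,q)=(17,0): 1·17+6·0=17≤37, 1·17+5·0=17≤17, objective 34.
(p,q)=(16,0): 1·16+6·0=16≤37, 1·16+5·0=16≤17, objective 32.
The best lattice point is (17,0), giving 34.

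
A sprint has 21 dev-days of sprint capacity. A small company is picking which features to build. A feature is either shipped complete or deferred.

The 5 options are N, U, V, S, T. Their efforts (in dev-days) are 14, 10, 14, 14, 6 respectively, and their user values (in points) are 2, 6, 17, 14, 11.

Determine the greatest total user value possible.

V: effort 14 ≤ 21, user value 17.
V + T: effort 14 + 6 = 20 ≤ 21, user value 17 + 11 = 28.
S + T: effort 14 + 6 = 20 ≤ 21, user value 14 + 11 = 25.
Best is V and T with total user value 28.

28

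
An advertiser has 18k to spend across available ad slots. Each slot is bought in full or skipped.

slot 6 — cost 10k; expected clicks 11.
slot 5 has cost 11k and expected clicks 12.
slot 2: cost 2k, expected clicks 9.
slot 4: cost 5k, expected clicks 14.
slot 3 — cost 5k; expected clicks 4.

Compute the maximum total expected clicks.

35

slot 6 + slot 2 + slot 4: cost 10 + 2 + 5 = 17 ≤ 18, expected clicks 11 + 9 + 14 = 34.
slot 2 + slot 4 + slot 3: cost 2 + 5 + 5 = 12 ≤ 18, expected clicks 9 + 14 + 4 = 27.
slot 5 + slot 2 + slot 4: cost 11 + 2 + 5 = 18 ≤ 18, expected clicks 12 + 9 + 14 = 35.
Best is slot 5, slot 2, and slot 4 with total expected clicks 35.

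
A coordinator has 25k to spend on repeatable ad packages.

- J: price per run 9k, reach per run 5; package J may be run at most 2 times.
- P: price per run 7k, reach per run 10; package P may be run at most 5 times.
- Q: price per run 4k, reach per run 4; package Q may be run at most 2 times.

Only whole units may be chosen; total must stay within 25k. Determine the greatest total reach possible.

34

This is a bounded integer knapsack.
P has the best ratio (10/7); taking only P gives at most 3×10 = 30 (stopped by the price limit).
Mixing does better — 3×P and 1×Q: price 25 ≤ 25, reach 3·10 + 1·4 = 34.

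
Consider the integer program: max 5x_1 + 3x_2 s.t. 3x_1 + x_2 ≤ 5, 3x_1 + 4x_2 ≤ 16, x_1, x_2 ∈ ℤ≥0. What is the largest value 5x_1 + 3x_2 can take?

(x_1,x_2)=(0,4): 3·0+1·4=4≤5, 3·0+4·4=16≤16, objective 12.
(x_1,x_2)=(1,2): 3·1+1·2=5≤5, 3·1+4·2=11≤16, objective 11.
(x_1,x_2)=(0,3): 3·0+1·3=3≤5, 3·0+4·3=12≤16, objective 9.
(x_1,x_2)=(0,2): 3·0+1·2=2≤5, 3·0+4·2=8≤16, objective 6.
No feasible integer point exceeds 12.

12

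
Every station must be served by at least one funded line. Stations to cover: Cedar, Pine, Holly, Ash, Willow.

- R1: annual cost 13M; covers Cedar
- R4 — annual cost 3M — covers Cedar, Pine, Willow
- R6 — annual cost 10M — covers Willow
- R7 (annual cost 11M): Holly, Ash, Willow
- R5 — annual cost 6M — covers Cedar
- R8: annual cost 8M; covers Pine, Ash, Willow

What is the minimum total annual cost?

Choose R4 and R7: together they cover Cedar, Pine, Holly, Ash, Willow — every station.
Total annual cost: 3 + 11 = 14.
No cover costs less than 14.

14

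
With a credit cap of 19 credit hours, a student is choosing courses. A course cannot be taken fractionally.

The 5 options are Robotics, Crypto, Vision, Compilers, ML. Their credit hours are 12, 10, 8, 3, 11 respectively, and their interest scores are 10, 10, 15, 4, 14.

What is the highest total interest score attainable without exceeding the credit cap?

29

Take Vision and ML: credit hours 8 + 11 = 19 ≤ 19, interest score 15 + 14 = 29.
No other feasible combination does better.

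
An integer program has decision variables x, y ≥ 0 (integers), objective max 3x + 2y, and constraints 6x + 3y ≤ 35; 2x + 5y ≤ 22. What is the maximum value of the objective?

Relaxing integrality, the LP optimum is 18.79 at (x,y) = (4.54, 2.58), which is not an integer point.
(x,y)=(5,1) is feasible, giving 17.
(x,y)=(4,2) is feasible, giving 16.
The best lattice point is (5,1), giving 17.

17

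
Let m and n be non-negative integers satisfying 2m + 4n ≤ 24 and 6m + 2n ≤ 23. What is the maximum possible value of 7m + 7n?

49

The continuous relaxation peaks at (2.2, 4.9) with value 49.70; rounding to a feasible lattice point costs some objective.
(m,n)=(2,5): 2·2+4·5=24≤24, 6·2+2·5=22≤23, objective 49.
(m,n)=(2,4): 2·2+4·4=20≤24, 6·2+2·4=20≤23, objective 42.
(m,n)=(1,5): 2·1+4·5=22≤24, 6·1+2·5=16≤23, objective 42.
(m,n)=(1,4): 2·1+4·4=18≤24, 6·1+2·4=14≤23, objective 35.
The best lattice point is (2,5), giving 49.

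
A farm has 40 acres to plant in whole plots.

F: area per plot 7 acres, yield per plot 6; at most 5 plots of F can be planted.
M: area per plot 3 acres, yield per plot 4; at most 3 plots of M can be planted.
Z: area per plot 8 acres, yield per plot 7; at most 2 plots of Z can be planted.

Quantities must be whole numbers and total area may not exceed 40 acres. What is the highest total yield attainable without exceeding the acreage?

3×F, 3×M, and 1×Z: area 38 ≤ 40, yield 3·6 + 3·4 + 1·7 = 37.
2×F, 3×M, and 2×Z: area 39 ≤ 40, yield 2·6 + 3·4 + 2·7 = 38.
Best is 38.

38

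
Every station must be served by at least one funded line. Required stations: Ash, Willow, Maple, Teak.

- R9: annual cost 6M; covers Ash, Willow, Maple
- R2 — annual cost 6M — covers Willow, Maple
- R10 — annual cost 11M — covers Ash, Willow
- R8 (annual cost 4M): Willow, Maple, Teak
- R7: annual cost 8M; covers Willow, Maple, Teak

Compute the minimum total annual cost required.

Choose R9 and R8: together they cover Ash, Willow, Maple, Teak — every station.
Total annual cost: 6 + 4 = 10.
No cover costs less than 10.

10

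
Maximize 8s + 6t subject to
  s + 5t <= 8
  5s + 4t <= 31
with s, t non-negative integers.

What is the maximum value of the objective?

48

(s,t)=(6,0) is feasible, giving 48.
(s,t)=(5,0) is feasible, giving 40.
The best lattice point is (6,0), giving 48.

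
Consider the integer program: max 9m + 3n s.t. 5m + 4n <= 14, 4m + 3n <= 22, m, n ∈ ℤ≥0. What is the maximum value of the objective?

The continuous relaxation peaks at (2.8, 0) with value 25.20; rounding to a feasible lattice point costs some objective.
(m,n)=(2,1): 5·2+4·1=14≤14, 4·2+3·1=11≤22, objective 21.
(m,n)=(2,0): 5·2+4·0=10≤14, 4·2+3·0=8≤22, objective 18.
(m,n)=(1,2): 5·1+4·2=13≤14, 4·1+3·2=10≤22, objective 15.
(m,n)=(1,1): 5·1+4·1=9≤14, 4·1+3·1=7≤22, objective 12.
No feasible integer point exceeds 21.

21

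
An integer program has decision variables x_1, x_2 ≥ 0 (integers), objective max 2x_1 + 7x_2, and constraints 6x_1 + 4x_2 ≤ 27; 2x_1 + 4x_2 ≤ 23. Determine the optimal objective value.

37

(x_1,x_2)=(1,5): 6·1+4·5=26≤27, 2·1+4·5=22≤23, objective 37.
(x_1,x_2)=(0,5): 6·0+4·5=20≤27, 2·0+4·5=20≤23, objective 35.
(x_1,x_2)=(1,4): 6·1+4·4=22≤27, 2·1+4·4=18≤23, objective 30.
Maximum is 37 at (x_1,x_2)=(1,5).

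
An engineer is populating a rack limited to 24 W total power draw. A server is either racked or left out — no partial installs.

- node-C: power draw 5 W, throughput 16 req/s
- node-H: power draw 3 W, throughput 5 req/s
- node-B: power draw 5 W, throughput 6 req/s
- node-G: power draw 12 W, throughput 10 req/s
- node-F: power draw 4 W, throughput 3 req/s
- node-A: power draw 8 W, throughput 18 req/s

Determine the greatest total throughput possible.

node-C + node-H + node-F + node-A: power draw 5 + 3 + 4 + 8 = 20 ≤ 24, throughput 16 + 5 + 3 + 18 = 42.
node-C + node-B + node-F + node-A: power draw 5 + 5 + 4 + 8 = 22 ≤ 24, throughput 16 + 6 + 3 + 18 = 43.
node-C + node-H + node-B + node-A: power draw 5 + 3 + 5 + 8 = 21 ≤ 24, throughput 16 + 5 + 6 + 18 = 45.
Best is node-C, node-H, node-B, and node-A with total throughput 45.

45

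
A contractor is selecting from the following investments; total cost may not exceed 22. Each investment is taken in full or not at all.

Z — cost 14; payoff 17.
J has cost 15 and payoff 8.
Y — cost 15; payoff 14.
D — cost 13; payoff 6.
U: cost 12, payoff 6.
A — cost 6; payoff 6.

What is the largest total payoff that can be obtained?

23

This is a 0-1 knapsack instance.
Z + A: cost 14 + 6 = 20 ≤ 22, payoff 17 + 6 = 23.
Y + A: cost 15 + 6 = 21 ≤ 22, payoff 14 + 6 = 20.
Best is Z and A with total payoff 23.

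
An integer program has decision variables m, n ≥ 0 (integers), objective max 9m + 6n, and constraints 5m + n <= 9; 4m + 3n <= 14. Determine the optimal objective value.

27

(m,n)=(1,3): 5·1+1·3=8≤9, 4·1+3·3=13≤14, objective 27.
(m,n)=(0,4): 5·0+1·4=4≤9, 4·0+3·4=12≤14, objective 24.
(m,n)=(1,2): 5·1+1·2=7≤9, 4·1+3·2=10≤14, objective 21.
Maximum is 27 at (m,n)=(1,3).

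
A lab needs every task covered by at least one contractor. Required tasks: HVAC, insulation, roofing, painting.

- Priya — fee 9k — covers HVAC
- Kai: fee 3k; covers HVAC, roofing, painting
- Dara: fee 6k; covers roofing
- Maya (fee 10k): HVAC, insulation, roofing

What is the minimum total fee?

13

Choose Kai and Maya: together they cover HVAC, insulation, roofing, painting — every task.
Total fee: 3 + 10 = 13.
No cover costs less than 13.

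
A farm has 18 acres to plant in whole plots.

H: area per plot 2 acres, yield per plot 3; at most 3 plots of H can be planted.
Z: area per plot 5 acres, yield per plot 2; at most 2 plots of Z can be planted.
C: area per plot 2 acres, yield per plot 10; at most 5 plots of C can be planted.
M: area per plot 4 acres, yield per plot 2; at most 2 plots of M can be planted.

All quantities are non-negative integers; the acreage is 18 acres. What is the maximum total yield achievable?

59

3×H and 5×C: area 16 ≤ 18, yield 3·3 + 5·10 = 59.
2×H, 5×C, and 1×M: area 18 ≤ 18, yield 2·3 + 5·10 + 1·2 = 58.
Best is 59.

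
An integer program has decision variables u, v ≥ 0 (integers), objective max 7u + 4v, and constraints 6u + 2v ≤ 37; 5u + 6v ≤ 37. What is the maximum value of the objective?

43

(u,v)=(5,2): 6·5+2·2=34≤37, 5·5+6·2=37≤37, objective 43.
(u,v)=(6,0): 6·6+2·0=36≤37, 5·6+6·0=30≤37, objective 42.
(u,v)=(5,1): 6·5+2·1=32≤37, 5·5+6·1=31≤37, objective 39.
Maximum is 43 at (u,v)=(5,2).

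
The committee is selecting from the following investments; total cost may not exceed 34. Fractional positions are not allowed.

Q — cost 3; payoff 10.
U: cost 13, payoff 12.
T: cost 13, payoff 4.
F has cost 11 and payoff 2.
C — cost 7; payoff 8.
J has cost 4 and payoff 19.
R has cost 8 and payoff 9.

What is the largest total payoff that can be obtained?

50

Take Q, U, J, and R: cost 3 + 13 + 4 + 8 = 28 ≤ 34, payoff 10 + 12 + 19 + 9 = 50.
No other feasible combination does better.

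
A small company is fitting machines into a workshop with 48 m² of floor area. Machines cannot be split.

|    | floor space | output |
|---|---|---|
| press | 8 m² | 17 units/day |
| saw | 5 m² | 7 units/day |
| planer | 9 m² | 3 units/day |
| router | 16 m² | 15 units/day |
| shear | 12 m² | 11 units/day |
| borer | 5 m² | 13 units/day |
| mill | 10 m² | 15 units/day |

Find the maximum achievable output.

67

Take press, saw, router, borer, and mill: floor space 8 + 5 + 16 + 5 + 10 = 44 ≤ 48, output 17 + 7 + 15 + 13 + 15 = 67.
No other feasible combination does better.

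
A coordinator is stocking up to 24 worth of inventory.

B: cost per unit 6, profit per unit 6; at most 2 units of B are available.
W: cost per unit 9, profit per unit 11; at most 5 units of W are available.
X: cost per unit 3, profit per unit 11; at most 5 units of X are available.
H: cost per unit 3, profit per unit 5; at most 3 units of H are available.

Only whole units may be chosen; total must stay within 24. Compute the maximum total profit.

Take 5×X and 3×H: cost 24 ≤ 24, profit 5·11 + 3·5 = 70.
X has the best ratio (11/3) and is taken to its limit of 5; remaining capacity is filled optimally with the others.

70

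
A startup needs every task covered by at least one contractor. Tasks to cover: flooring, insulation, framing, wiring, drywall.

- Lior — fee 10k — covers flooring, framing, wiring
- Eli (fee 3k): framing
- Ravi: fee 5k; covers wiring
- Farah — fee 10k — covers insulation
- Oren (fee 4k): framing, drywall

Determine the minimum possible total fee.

This is a weighted set-cover instance.
Choose Lior, Farah, and Oren: together they cover flooring, insulation, framing, wiring, drywall — every task.
Total fee: 10 + 10 + 4 = 24.

24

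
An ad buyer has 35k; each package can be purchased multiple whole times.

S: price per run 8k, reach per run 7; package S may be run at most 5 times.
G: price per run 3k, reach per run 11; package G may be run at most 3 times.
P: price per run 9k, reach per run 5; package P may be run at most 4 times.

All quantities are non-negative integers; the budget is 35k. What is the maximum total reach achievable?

2×S, 3×G, and 1×P: price 34 ≤ 35, reach 2·7 + 3·11 + 1·5 = 52.
3×S and 3×G: price 33 ≤ 35, reach 3·7 + 3·11 = 54.
Best is 54.

54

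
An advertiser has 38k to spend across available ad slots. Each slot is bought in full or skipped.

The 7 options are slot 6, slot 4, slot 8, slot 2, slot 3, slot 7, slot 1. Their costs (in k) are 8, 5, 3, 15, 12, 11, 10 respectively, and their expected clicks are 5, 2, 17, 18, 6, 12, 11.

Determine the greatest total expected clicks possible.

52

This is an integer program with binary decision variables.
slot 6 + slot 8 + slot 2 + slot 7: cost 8 + 3 + 15 + 11 = 37 ≤ 38, expected clicks 5 + 17 + 18 + 12 = 52.
slot 6 + slot 8 + slot 2 + slot 1: cost 8 + 3 + 15 + 10 = 36 ≤ 38, expected clicks 5 + 17 + 18 + 11 = 51.
Best is slot 6, slot 8, slot 2, and slot 7 with total expected clicks 52.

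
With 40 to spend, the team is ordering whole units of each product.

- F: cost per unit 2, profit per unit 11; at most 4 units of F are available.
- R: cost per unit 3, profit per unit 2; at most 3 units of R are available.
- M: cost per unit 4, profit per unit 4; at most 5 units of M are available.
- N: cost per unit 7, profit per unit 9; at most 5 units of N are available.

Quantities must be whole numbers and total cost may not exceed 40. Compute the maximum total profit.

Take 4×F, 1×M, and 4×N: cost 40 ≤ 40, profit 4·11 + 1·4 + 4·9 = 84.
F has the best ratio (11/2) and is taken to its limit of 4; remaining capacity is filled optimally with the others.

84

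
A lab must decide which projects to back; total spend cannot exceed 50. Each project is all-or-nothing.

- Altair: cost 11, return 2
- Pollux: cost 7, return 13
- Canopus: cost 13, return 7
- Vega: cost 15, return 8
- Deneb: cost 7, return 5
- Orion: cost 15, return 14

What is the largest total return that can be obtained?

Allowing fractional choices, the relaxed optimum would be about 43.3, but projects are indivisible.
Pollux + Vega + Deneb + Orion: cost 7 + 15 + 7 + 15 = 44 ≤ 50, return 13 + 8 + 5 + 14 = 40.
Pollux + Canopus + Vega + Orion: cost 7 + 13 + 15 + 15 = 50 ≤ 50, return 13 + 7 + 8 + 14 = 42.
Best is Pollux, Canopus, Vega, and Orion with total return 42.

42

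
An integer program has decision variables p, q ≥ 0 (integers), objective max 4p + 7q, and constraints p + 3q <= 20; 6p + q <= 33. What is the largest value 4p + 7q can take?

51

(p,q)=(4,5) is feasible, giving 51.
(p,q)=(3,5) is feasible, giving 47.
(p,q)=(4,4) is feasible, giving 44.
No feasible integer point exceeds 51.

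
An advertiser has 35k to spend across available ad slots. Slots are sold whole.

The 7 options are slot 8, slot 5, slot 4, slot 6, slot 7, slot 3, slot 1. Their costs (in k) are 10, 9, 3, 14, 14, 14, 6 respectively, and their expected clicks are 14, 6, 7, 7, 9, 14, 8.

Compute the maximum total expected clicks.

43

Take slot 8, slot 4, slot 3, and slot 1: cost 10 + 3 + 14 + 6 = 33 ≤ 35, expected clicks 14 + 7 + 14 + 8 = 43.
No other feasible combination does better.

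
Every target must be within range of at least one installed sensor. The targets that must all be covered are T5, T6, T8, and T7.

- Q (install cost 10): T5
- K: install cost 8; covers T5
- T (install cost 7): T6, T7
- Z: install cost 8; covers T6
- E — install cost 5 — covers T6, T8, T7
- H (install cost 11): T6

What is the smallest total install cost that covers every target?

13

Choose K and E: together they cover T5, T6, T8, T7 — every target.
Total install cost: 8 + 5 = 13.
No cover costs less than 13.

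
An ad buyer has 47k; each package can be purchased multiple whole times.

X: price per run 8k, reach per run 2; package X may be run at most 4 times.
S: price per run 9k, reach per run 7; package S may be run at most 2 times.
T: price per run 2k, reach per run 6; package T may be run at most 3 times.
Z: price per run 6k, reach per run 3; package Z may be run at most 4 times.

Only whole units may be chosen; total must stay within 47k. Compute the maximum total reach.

2×S, 3×T, and 3×Z: price 42 ≤ 47, reach 2·7 + 3·6 + 3·3 = 41.
1×X, 2×S, 3×T, and 2×Z: price 44 ≤ 47, reach 1·2 + 2·7 + 3·6 + 2·3 = 40.
Best is 41.

41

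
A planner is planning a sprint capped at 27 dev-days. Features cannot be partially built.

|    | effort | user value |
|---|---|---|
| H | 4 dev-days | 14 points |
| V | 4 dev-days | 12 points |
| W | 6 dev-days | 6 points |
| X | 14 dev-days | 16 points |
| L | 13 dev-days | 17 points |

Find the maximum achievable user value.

49

H + V + L: effort 4 + 4 + 13 = 21 ≤ 27, user value 14 + 12 + 17 = 43.
H + V + W + L: effort 4 + 4 + 6 + 13 = 27 ≤ 27, user value 14 + 12 + 6 + 17 = 49.
H + V + X: effort 4 + 4 + 14 = 22 ≤ 27, user value 14 + 12 + 16 = 42.
Best is H, V, W, and L with total user value 49.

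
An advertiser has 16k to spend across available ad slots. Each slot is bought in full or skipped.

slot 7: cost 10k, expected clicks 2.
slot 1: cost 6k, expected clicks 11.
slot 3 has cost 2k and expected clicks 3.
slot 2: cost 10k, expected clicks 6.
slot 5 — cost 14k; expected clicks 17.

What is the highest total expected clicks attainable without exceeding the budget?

20

Allowing fractional choices, the relaxed optimum would be about 23.7, but ad slots are indivisible.
slot 1 + slot 2: cost 6 + 10 = 16 ≤ 16, expected clicks 11 + 6 = 17.
slot 3 + slot 5: cost 2 + 14 = 16 ≤ 16, expected clicks 3 + 17 = 20.
slot 5: cost 14 ≤ 16, expected clicks 17.
Best is slot 3 and slot 5 with total expected clicks 20.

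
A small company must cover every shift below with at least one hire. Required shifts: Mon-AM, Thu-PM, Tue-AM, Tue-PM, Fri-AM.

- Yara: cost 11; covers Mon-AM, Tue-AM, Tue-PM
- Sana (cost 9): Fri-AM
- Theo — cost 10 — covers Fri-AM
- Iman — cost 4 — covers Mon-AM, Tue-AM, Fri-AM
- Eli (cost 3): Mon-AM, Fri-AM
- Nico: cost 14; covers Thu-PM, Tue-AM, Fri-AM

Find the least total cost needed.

25

The greedy cost-per-new-shift heuristic would pick Iman, Yara, and Nico for 29, but a cheaper cover exists.
Choose Yara and Nico: together they cover Mon-AM, Thu-PM, Tue-AM, Tue-PM, Fri-AM — every shift.
Total cost: 11 + 14 = 25.
No cover costs less than 25.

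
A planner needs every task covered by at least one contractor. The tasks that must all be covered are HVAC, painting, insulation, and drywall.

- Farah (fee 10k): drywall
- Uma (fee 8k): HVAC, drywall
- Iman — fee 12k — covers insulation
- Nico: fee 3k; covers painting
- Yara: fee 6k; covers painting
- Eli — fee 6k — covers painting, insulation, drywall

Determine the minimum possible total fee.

14

Choose Uma and Eli: together they cover HVAC, painting, insulation, drywall — every task.
Total fee: 8 + 6 = 14.
No cover costs less than 14.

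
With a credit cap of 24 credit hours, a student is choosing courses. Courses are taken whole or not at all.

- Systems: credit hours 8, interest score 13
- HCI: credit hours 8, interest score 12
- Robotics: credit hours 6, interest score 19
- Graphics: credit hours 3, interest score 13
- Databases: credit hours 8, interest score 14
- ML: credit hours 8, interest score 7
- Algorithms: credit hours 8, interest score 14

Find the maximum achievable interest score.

47

This is a 0-1 knapsack instance.
Robotics + Graphics + Algorithms: credit hours 6 + 3 + 8 = 17 ≤ 24, interest score 19 + 13 + 14 = 46.
Robotics + Databases + Algorithms: credit hours 6 + 8 + 8 = 22 ≤ 24, interest score 19 + 14 + 14 = 47.
Robotics + Graphics + Databases: credit hours 6 + 3 + 8 = 17 ≤ 24, interest score 19 + 13 + 14 = 46.
Best is Robotics, Databases, and Algorithms with total interest score 47.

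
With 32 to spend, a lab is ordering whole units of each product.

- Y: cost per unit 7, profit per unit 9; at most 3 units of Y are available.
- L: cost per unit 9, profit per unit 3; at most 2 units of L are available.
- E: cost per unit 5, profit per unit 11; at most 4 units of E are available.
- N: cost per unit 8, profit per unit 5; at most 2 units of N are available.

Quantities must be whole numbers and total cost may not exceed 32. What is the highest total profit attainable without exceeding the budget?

1×Y and 4×E: cost 27 ≤ 32, profit 1·9 + 4·11 = 53.
2×Y and 3×E: cost 29 ≤ 32, profit 2·9 + 3·11 = 51.
Best is 53.

53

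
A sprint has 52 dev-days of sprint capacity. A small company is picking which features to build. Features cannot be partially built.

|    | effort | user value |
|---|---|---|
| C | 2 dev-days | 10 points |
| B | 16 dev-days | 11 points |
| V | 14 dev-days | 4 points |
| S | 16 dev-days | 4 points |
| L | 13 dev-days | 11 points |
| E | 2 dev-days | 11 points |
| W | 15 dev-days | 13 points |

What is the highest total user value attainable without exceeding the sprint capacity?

Allowing fractional choices, the relaxed optimum would be about 57.1, but features are indivisible.
C + S + L + E + W: effort 2 + 16 + 13 + 2 + 15 = 48 ≤ 52, user value 10 + 4 + 11 + 11 + 13 = 49.
C + B + L + E + W: effort 2 + 16 + 13 + 2 + 15 = 48 ≤ 52, user value 10 + 11 + 11 + 11 + 13 = 56.
C + V + L + E + W: effort 2 + 14 + 13 + 2 + 15 = 46 ≤ 52, user value 10 + 4 + 11 + 11 + 13 = 49.
Best is C, B, L, E, and W with total user value 56.

56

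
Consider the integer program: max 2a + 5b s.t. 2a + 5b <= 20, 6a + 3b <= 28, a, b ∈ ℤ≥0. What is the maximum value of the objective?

20

(a,b)=(0,4): 2·0+5·4=20≤20, 6·0+3·4=12≤28, objective 20.
(a,b)=(1,3): 2·1+5·3=17≤20, 6·1+3·3=15≤28, objective 17.
(a,b)=(0,3): 2·0+5·3=15≤20, 6·0+3·3=9≤28, objective 15.
No feasible integer point exceeds 20.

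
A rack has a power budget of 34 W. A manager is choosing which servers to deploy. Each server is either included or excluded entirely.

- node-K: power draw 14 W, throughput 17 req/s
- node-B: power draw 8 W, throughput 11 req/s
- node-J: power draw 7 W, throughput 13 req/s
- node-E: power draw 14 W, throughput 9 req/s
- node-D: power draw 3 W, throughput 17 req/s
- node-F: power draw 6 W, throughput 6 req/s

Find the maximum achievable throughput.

58

Take node-K, node-B, node-J, and node-D: power draw 14 + 8 + 7 + 3 = 32 ≤ 34, throughput 17 + 11 + 13 + 17 = 58.
No other feasible combination does better.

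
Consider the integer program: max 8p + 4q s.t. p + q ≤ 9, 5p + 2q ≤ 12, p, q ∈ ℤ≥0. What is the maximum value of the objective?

(p,q)=(0,6): 1·0+1·6=6≤9, 5·0+2·6=12≤12, objective 24.
(p,q)=(0,5): 1·0+1·5=5≤9, 5·0+2·5=10≤12, objective 20.
Maximum is 24 at (p,q)=(0,6).

24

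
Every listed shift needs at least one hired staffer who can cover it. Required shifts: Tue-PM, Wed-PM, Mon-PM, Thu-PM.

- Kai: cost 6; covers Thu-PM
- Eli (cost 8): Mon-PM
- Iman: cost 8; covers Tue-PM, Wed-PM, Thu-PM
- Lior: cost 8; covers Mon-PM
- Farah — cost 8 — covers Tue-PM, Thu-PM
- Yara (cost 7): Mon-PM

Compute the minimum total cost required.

15

Choose Iman and Yara: together they cover Tue-PM, Wed-PM, Mon-PM, Thu-PM — every shift.
Total cost: 8 + 7 = 15.
No cover costs less than 15.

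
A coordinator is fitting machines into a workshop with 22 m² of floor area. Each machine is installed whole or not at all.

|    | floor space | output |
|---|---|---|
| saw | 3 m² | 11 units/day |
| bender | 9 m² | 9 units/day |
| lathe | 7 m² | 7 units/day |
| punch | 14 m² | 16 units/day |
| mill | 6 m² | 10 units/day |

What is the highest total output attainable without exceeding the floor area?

30

Take saw, bender, and mill: floor space 3 + 9 + 6 = 18 ≤ 22, output 11 + 9 + 10 = 30.
No other feasible combination does better.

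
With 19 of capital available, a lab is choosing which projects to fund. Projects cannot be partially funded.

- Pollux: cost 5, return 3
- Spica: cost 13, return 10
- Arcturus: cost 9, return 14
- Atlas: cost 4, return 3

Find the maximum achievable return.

This is an integer program with binary decision variables.
Take Pollux, Arcturus, and Atlas: cost 5 + 9 + 4 = 18 ≤ 19, return 3 + 14 + 3 = 20.
No other feasible combination does better.

20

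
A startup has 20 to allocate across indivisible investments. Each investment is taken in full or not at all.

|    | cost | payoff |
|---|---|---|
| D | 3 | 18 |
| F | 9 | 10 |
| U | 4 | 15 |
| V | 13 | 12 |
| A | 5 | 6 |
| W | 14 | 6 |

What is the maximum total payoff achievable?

This is a 0-1 knapsack instance.
Allowing fractional choices, the relaxed optimum would be about 47.9, but investments are indivisible.
D + F + U: cost 3 + 9 + 4 = 16 ≤ 20, payoff 18 + 10 + 15 = 43.
D + U + V: cost 3 + 4 + 13 = 20 ≤ 20, payoff 18 + 15 + 12 = 45.
D + U + A: cost 3 + 4 + 5 = 12 ≤ 20, payoff 18 + 15 + 6 = 39.
Best is D, U, and V with total payoff 45.

45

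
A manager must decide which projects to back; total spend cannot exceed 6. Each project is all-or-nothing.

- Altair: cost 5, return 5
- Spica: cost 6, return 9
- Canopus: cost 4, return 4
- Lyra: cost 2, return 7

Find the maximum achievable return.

11

This is an integer program with binary decision variables.
Allowing fractional choices, the relaxed optimum would be about 13.0, but projects are indivisible.
Canopus + Lyra: cost 4 + 2 = 6 ≤ 6, return 4 + 7 = 11.
Spica: cost 6 ≤ 6, return 9.
Best is Canopus and Lyra with total return 11.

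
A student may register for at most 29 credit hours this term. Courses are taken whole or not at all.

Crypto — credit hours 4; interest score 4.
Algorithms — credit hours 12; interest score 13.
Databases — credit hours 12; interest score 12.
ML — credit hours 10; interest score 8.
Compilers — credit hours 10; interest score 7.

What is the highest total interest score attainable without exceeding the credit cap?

29

Treat it as a binary knapsack problem.
Allowing fractional choices, the relaxed optimum would be about 29.8, but courses are indivisible.
Algorithms + Databases: credit hours 12 + 12 = 24 ≤ 29, interest score 13 + 12 = 25.
Crypto + Algorithms + Databases: credit hours 4 + 12 + 12 = 28 ≤ 29, interest score 4 + 13 + 12 = 29.
Crypto + Algorithms + ML: credit hours 4 + 12 + 10 = 26 ≤ 29, interest score 4 + 13 + 8 = 25.
Best is Crypto, Algorithms, and Databases with total interest score 29.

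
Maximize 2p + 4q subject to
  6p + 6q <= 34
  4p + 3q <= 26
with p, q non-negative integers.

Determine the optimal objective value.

20

(p,q)=(0,5) is feasible, giving 20.
(p,q)=(1,4) is feasible, giving 18.
(p,q)=(0,4) is feasible, giving 16.
Maximum is 20 at (p,q)=(0,5).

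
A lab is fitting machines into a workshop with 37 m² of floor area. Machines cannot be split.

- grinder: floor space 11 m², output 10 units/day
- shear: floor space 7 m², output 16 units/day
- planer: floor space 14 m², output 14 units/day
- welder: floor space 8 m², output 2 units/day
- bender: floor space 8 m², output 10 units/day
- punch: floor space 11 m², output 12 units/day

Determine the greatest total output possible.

Take grinder, shear, bender, and punch: floor space 11 + 7 + 8 + 11 = 37 ≤ 37, output 10 + 16 + 10 + 12 = 48.
No other feasible combination does better.

48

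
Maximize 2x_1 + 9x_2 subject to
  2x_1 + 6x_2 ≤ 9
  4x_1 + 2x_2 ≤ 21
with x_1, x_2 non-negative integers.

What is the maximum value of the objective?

Relaxing integrality, the LP optimum is 13.50 at (x_1,x_2) = (0, 1.5), which is not an integer point.
(x_1,x_2)=(1,1): 2·1+6·1=8≤9, 4·1+2·1=6≤21, objective 11.
(x_1,x_2)=(0,1): 2·0+6·1=6≤9, 4·0+2·1=2≤21, objective 9.
The best lattice point is (1,1), giving 11.

11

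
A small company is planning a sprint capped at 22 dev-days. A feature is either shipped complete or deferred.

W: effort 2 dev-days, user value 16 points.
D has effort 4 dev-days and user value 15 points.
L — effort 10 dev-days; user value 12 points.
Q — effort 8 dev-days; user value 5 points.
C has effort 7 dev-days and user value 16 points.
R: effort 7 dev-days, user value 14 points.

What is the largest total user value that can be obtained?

Allowing fractional choices, the relaxed optimum would be about 63.4, but features are indivisible.
W + D + C + R: effort 2 + 4 + 7 + 7 = 20 ≤ 22, user value 16 + 15 + 16 + 14 = 61.
W + D + Q + C: effort 2 + 4 + 8 + 7 = 21 ≤ 22, user value 16 + 15 + 5 + 16 = 52.
W + D + Q + R: effort 2 + 4 + 8 + 7 = 21 ≤ 22, user value 16 + 15 + 5 + 14 = 50.
Best is W, D, C, and R with total user value 61.

61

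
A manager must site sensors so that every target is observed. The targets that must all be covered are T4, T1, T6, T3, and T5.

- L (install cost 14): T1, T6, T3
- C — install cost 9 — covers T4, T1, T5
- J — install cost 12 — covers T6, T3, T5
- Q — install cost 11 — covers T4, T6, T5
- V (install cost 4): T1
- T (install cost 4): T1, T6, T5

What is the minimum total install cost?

21

The greedy cost-per-new-target heuristic would pick T, C, and J for 25, but a cheaper cover exists.
Choose C and J: together they cover T4, T1, T6, T3, T5 — every target.
Total install cost: 9 + 12 = 21.
No cover costs less than 21.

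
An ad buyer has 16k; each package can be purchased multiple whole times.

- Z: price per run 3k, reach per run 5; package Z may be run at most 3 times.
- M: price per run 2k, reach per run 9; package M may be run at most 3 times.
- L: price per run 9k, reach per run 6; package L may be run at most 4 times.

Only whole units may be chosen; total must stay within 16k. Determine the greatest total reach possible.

This is a bounded integer knapsack.
M has the best ratio (9/2); taking only M gives at most 3×9 = 27 (stopped by the supply cap of 3).
Mixing does better — 3×Z and 3×M: price 15 ≤ 16, reach 3·5 + 3·9 = 42.

42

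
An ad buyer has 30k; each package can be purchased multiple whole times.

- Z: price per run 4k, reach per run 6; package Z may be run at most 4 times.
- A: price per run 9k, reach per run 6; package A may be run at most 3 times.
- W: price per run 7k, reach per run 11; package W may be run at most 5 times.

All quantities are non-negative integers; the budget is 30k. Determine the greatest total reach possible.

4×Z and 2×W: price 30 ≤ 30, reach 4·6 + 2·11 = 46.
2×Z and 3×W: price 29 ≤ 30, reach 2·6 + 3·11 = 45.
Best is 46.

46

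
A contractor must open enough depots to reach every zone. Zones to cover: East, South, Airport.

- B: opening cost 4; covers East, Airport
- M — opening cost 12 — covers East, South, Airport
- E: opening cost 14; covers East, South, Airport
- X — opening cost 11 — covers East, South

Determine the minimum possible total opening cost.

12

This is a weighted set-cover instance.
The greedy cost-per-new-zone heuristic would pick B and X for 15, but a cheaper cover exists.
M alone covers East, South, Airport — every zone.
Total opening cost: 12.
No cover costs less than 12.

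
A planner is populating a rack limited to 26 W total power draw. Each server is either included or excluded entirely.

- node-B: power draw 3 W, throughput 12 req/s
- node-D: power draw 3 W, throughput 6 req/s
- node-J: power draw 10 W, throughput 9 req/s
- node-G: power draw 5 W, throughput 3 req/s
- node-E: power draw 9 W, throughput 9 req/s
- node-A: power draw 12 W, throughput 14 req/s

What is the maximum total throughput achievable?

36

Allowing fractional choices, the relaxed optimum would be about 40.0, but servers are indivisible.
node-B + node-D + node-G + node-A: power draw 3 + 3 + 5 + 12 = 23 ≤ 26, throughput 12 + 6 + 3 + 14 = 35.
node-B + node-D + node-J + node-E: power draw 3 + 3 + 10 + 9 = 25 ≤ 26, throughput 12 + 6 + 9 + 9 = 36.
Best is node-B, node-D, node-J, and node-E with total throughput 36.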